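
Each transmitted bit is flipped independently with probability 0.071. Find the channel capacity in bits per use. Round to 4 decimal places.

0.6304 bits

Binary symmetric channel: C = 1 − h₂(ε) where h₂ is the binary entropy function.
h₂(0.071) = −0.071·log₂0.071 − 0.929·log₂0.929 = 0.3696.
C = 1 − 0.3696 = 0.6304 bits per channel use.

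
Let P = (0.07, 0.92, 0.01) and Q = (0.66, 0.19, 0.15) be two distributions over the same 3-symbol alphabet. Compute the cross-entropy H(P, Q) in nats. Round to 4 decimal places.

1.5759 nats

H(P,Q) = −Σ p·ln q.
  −0.07·ln(0.66) = 0.02909
  −0.92·ln(0.19) = 1.52787
  −0.01·ln(0.15) = 0.01897
H(P,Q) = 1.5759 nats.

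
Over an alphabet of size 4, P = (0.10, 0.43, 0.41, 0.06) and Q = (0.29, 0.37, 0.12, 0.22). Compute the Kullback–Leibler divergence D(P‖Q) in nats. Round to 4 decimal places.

0.3839 nats

D(P‖Q) = Σ p·ln(p/q).
  0.10·ln(0.10/0.29) = -0.10647
  0.43·ln(0.43/0.37) = 0.06462
  0.41·ln(0.41/0.12) = 0.50375
  0.06·ln(0.06/0.22) = -0.07796
D(P‖Q) = 0.3839 nats.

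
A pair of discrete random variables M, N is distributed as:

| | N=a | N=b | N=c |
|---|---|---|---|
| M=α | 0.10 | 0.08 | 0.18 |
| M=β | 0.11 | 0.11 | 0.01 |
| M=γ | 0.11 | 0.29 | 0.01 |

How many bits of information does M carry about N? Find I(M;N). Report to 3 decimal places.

Marginals: p(M) = (0.3600, 0.2300, 0.4100), p(N) = (0.3200, 0.4800, 0.2000).
I(M;N) = H(M) + H(N) − H(M,N).
H(M) = 1.5457, H(N) = 1.4987, H(M,N) = 2.7706.
I(M;N) = 1.5457 + 1.4987 − 2.7706 = 0.274 bits.

0.274 bits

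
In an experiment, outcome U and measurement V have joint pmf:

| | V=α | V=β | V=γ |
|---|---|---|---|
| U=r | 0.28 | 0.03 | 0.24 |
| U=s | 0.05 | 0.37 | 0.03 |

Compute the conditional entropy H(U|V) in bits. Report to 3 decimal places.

Chain rule: H(U|V) = H(U,V) − H(V).
Marginals: p(U) = (0.5500, 0.4500), p(V) = (0.3300, 0.4000, 0.2700).
H(U,V) = 2.0587 bits; H(V) = 1.5666 bits.
H(U|V) = 2.0587 − 1.5666 = 0.492 bits.

0.492 bits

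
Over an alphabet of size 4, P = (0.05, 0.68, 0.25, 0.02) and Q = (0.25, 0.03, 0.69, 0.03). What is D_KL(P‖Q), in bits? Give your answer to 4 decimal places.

D(P‖Q) = Σ p·log₂(p/q).
  0.05·log₂(0.05/0.25) = -0.11610
  0.68·log₂(0.68/0.03) = 3.06170
  0.25·log₂(0.25/0.69) = -0.36617
  0.02·log₂(0.02/0.03) = -0.01170
D(P‖Q) = 2.5677 bits.

2.5677 bits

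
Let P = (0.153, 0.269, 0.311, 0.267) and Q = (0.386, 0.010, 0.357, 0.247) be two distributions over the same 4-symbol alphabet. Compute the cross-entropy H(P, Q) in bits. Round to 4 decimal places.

2.9981 bits

H(P,Q) = −Σ p·log₂ q.
  −0.153·log₂(0.386) = 0.21012
  −0.269·log₂(0.010) = 1.78720
  −0.311·log₂(0.357) = 0.46215
  −0.267·log₂(0.247) = 0.53865
H(P,Q) = 2.9981 bits.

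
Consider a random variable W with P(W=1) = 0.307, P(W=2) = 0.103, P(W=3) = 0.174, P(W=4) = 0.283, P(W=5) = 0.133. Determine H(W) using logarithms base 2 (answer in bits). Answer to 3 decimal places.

H(W) = −Σ p·log₂ p.
  −(0.307)·log₂(0.307) = 0.5230
  −(0.103)·log₂(0.103) = 0.3378
  −(0.174)·log₂(0.174) = 0.4390
  −(0.283)·log₂(0.283) = 0.5154
  −(0.133)·log₂(0.133) = 0.3871
Sum: 0.5230 + 0.3378 + 0.4390 + 0.5154 + 0.3871 = 2.202 bits.

2.202 bits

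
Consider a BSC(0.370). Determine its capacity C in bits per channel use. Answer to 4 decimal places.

Binary symmetric channel: C = 1 − h₂(ε) where h₂ is the binary entropy function.
h₂(0.370) = −0.370·log₂0.370 − 0.630·log₂0.630 = 0.9507.
C = 1 − 0.9507 = 0.0493 bits per channel use.

0.0493 bits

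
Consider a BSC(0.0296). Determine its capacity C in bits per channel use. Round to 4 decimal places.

0.8076 bits

Binary symmetric channel: C = 1 − h₂(ε) where h₂ is the binary entropy function.
h₂(0.0296) = −0.0296·log₂0.0296 − 0.9704·log₂0.9704 = 0.1924.
C = 1 − 0.1924 = 0.8076 bits per channel use.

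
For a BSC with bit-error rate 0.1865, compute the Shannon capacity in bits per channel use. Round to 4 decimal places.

0.3059 bits

Binary symmetric channel: C = 1 − h₂(ε) where h₂ is the binary entropy function.
h₂(0.1865) = −0.1865·log₂0.1865 − 0.8135·log₂0.8135 = 0.6941.
C = 1 − 0.6941 = 0.3059 bits per channel use.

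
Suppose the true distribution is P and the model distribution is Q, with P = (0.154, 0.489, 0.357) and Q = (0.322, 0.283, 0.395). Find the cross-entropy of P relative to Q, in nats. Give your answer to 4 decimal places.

H(P,Q) = −Σ p·ln q.
  −0.154·ln(0.322) = 0.17451
  −0.489·ln(0.283) = 0.61727
  −0.357·ln(0.395) = 0.33161
H(P,Q) = 1.1234 nats.

1.1234 nats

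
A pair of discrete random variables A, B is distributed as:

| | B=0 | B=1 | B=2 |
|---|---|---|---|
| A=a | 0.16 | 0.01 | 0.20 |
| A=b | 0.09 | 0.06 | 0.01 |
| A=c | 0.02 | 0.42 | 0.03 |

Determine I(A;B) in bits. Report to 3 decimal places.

Marginals: p(A) = (0.3700, 0.1600, 0.4700), p(B) = (0.2700, 0.4900, 0.2400).
I(A;B) = H(A) + H(B) − H(A,B).
H(A) = 1.4657, H(B) = 1.5084, H(A,B) = 2.3668.
I(A;B) = 1.4657 + 1.5084 − 2.3668 = 0.607 bits.

0.607 bits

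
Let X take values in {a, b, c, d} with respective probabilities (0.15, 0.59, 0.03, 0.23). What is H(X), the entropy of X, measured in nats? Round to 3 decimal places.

H(X) = −Σ p·ln p.
  −(0.15)·ln(0.15) = 0.2846
  −(0.59)·ln(0.59) = 0.3113
  −(0.03)·ln(0.03) = 0.1052
  −(0.23)·ln(0.23) = 0.3380
Sum: 0.2846 + 0.3113 + 0.1052 + 0.3380 = 1.039 nats.

1.039 nats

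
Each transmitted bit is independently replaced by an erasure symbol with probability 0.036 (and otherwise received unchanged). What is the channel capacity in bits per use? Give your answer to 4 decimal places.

0.9640 bits

Binary erasure channel: capacity C = 1 − ε.
C = 1 − 0.036 = 0.9640 bits per channel use.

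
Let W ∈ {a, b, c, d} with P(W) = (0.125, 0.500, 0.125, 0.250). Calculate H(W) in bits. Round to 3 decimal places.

1.750 bits

H(W) = −Σ p·log₂ p.
  −(0.125)·log₂(0.125) = 0.3750
  −(0.500)·log₂(0.500) = 0.5000
  −(0.125)·log₂(0.125) = 0.3750
  −(0.250)·log₂(0.250) = 0.5000
Sum: 0.3750 + 0.5000 + 0.3750 + 0.5000 = 1.750 bits.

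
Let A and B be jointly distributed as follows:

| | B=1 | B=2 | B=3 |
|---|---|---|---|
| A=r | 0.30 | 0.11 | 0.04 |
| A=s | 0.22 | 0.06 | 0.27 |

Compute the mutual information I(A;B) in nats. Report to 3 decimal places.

Marginals: p(A) = (0.4500, 0.5500), p(B) = (0.5200, 0.1700, 0.3100).
I(A;B) = Σ p(x,y)·ln[p(x,y)/(p(x)p(y))].
  (r,1): 0.30·ln(1.2821) = 0.0745
  (r,2): 0.11·ln(1.4379) = 0.0400
  (r,3): 0.04·ln(0.2867) = -0.0500
  (s,1): 0.22·ln(0.7692) = -0.0577
  (s,2): 0.06·ln(0.6417) = -0.0266
  (s,3): 0.27·ln(1.5836) = 0.1241
Sum = 0.104 nats.

0.104 nats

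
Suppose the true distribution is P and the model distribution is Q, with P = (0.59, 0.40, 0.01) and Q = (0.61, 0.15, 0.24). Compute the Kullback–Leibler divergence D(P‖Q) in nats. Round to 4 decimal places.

0.3409 nats

D(P‖Q) = Σ p·ln(p/q).
  0.59·ln(0.59/0.61) = -0.01967
  0.40·ln(0.40/0.15) = 0.39233
  0.01·ln(0.01/0.24) = -0.03178
D(P‖Q) = 0.3409 nats.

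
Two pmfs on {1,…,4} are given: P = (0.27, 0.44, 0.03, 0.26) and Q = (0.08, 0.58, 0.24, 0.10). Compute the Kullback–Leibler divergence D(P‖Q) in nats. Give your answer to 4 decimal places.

D(P‖Q) = Σ p·ln(p/q).
  0.27·ln(0.27/0.08) = 0.32843
  0.44·ln(0.44/0.58) = -0.12155
  0.03·ln(0.03/0.24) = -0.06238
  0.26·ln(0.26/0.10) = 0.24843
D(P‖Q) = 0.3929 nats.

0.3929 nats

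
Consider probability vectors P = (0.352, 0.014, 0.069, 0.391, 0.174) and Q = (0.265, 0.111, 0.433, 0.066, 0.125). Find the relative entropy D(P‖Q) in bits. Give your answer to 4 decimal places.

D(P‖Q) = Σ p·log₂(p/q).
  0.352·log₂(0.352/0.265) = 0.14417
  0.014·log₂(0.014/0.111) = -0.04182
  0.069·log₂(0.069/0.433) = -0.18283
  0.391·log₂(0.391/0.066) = 1.00355
  0.174·log₂(0.174/0.125) = 0.08303
D(P‖Q) = 1.0061 bits.

1.0061 bits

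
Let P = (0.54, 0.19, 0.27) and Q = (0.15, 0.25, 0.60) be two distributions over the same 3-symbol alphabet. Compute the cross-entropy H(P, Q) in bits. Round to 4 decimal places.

H(P,Q) = −Σ p·log₂ q.
  −0.54·log₂(0.15) = 1.47796
  −0.19·log₂(0.25) = 0.38000
  −0.27·log₂(0.60) = 0.19898
H(P,Q) = 2.0569 bits.

2.0569 bits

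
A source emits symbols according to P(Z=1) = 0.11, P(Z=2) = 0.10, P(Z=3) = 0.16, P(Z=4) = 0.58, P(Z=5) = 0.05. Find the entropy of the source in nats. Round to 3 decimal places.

H(Z) = −Σ p·ln p.
  −(0.11)·ln(0.11) = 0.2428
  −(0.10)·ln(0.10) = 0.2303
  −(0.16)·ln(0.16) = 0.2932
  −(0.58)·ln(0.58) = 0.3159
  −(0.05)·ln(0.05) = 0.1498
Sum: 0.2428 + 0.2303 + 0.2932 + 0.3159 + 0.1498 = 1.232 nats.

1.232 nats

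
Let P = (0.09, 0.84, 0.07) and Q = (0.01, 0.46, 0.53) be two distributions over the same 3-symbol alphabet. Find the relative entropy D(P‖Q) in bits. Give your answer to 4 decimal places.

D(P‖Q) = Σ p·log₂(p/q).
  0.09·log₂(0.09/0.01) = 0.28529
  0.84·log₂(0.84/0.46) = 0.72975
  0.07·log₂(0.07/0.53) = -0.20444
D(P‖Q) = 0.8106 bits.

0.8106 bits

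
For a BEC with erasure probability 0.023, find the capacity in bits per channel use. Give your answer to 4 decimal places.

0.9770 bits

Binary erasure channel: capacity C = 1 − ε.
C = 1 − 0.023 = 0.9770 bits per channel use.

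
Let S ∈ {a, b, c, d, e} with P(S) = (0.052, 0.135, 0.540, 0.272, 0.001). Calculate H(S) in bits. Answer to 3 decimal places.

H(S) = −Σ p·log₂ p.
  −(0.052)·log₂(0.052) = 0.2218
  −(0.135)·log₂(0.135) = 0.3900
  −(0.540)·log₂(0.540) = 0.4800
  −(0.272)·log₂(0.272) = 0.5109
  −(0.001)·log₂(0.001) = 0.0100
Sum: 0.2218 + 0.3900 + 0.4800 + 0.5109 + 0.0100 = 1.613 bits.

1.613 bits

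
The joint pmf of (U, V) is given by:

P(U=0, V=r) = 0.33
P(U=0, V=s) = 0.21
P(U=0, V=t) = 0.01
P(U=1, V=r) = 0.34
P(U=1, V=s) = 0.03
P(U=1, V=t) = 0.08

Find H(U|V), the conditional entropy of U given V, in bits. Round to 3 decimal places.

0.846 bits

Marginals: p(U) = (0.5500, 0.4500), p(V) = (0.6700, 0.2400, 0.0900).
H(U|V) = Σ p(V) · H(U|V=·).
  V=r: p=0.6700, H(U|V=r) = 0.9998
  V=s: p=0.2400, H(U|V=s) = 0.5436
  V=t: p=0.0900, H(U|V=t) = 0.5033
Weighted sum = 0.846 bits.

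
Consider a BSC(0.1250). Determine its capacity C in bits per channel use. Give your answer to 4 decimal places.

Binary symmetric channel: C = 1 − h₂(ε) where h₂ is the binary entropy function.
h₂(0.1250) = −0.1250·log₂0.1250 − 0.8750·log₂0.8750 = 0.5436.
C = 1 − 0.5436 = 0.4564 bits per channel use.

0.4564 bits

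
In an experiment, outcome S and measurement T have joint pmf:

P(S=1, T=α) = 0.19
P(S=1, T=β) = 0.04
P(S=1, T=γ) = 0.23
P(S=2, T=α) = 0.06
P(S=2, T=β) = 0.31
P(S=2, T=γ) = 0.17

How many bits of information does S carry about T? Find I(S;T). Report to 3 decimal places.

0.224 bits

Marginals: p(S) = (0.4600, 0.5400), p(T) = (0.2500, 0.3500, 0.4000).
I(S;T) = H(S) + H(T) − H(S,T).
H(S) = 0.9954, H(T) = 1.5589, H(S,T) = 2.3306.
I(S;T) = 0.9954 + 1.5589 − 2.3306 = 0.224 bits.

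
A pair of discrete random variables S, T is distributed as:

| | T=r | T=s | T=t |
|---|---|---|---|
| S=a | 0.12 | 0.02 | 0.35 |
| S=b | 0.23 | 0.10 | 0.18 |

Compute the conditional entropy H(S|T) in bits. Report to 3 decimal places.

Chain rule: H(S|T) = H(S,T) − H(T).
Marginals: p(S) = (0.4900, 0.5100), p(T) = (0.3500, 0.1200, 0.5300).
H(S,T) = 2.2752 bits; H(T) = 1.3826 bits.
H(S|T) = 2.2752 − 1.3826 = 0.893 bits.

0.893 bits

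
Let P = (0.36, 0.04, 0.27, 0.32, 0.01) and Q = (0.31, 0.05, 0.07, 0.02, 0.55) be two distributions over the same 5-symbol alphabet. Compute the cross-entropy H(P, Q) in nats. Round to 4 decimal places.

2.5173 nats

H(P,Q) = −Σ p·ln q.
  −0.36·ln(0.31) = 0.42163
  −0.04·ln(0.05) = 0.11983
  −0.27·ln(0.07) = 0.71800
  −0.32·ln(0.02) = 1.25185
  −0.01·ln(0.55) = 0.00598
H(P,Q) = 2.5173 nats.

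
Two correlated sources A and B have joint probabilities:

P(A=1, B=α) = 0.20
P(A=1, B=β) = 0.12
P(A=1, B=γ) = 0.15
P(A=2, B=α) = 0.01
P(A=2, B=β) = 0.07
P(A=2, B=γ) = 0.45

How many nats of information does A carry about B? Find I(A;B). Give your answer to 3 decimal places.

Marginals: p(A) = (0.4700, 0.5300), p(B) = (0.2100, 0.1900, 0.6000).
I(A;B) = Σ p(x,y)·ln[p(x,y)/(p(x)p(y))].
  (1,α): 0.20·ln(2.0263) = 0.1412
  (1,β): 0.12·ln(1.3438) = 0.0355
  (1,γ): 0.15·ln(0.5319) = -0.0947
  (2,α): 0.01·ln(0.0898) = -0.0241
  (2,β): 0.07·ln(0.6951) = -0.0255
  (2,γ): 0.45·ln(1.4151) = 0.1562
Sum = 0.189 nats.

0.189 nats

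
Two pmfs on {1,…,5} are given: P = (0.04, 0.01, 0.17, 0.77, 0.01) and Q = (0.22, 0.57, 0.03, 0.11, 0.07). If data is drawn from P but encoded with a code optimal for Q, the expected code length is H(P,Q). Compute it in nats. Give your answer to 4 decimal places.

H(P,Q) = −Σ p·ln q.
  −0.04·ln(0.22) = 0.06057
  −0.01·ln(0.57) = 0.00562
  −0.17·ln(0.03) = 0.59611
  −0.77·ln(0.11) = 1.69960
  −0.01·ln(0.07) = 0.02659
H(P,Q) = 2.3885 nats.

2.3885 nats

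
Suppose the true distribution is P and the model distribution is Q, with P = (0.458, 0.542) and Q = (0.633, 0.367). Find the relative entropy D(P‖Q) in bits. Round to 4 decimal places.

0.0911 bits

D(P‖Q) = Σ p·log₂(p/q).
  0.458·log₂(0.458/0.633) = -0.21382
  0.542·log₂(0.542/0.367) = 0.30488
D(P‖Q) = 0.0911 bits.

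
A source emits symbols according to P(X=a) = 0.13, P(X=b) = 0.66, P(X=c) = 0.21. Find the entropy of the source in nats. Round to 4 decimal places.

0.8672 nats

H(X) = −Σ p·ln p.
  −(0.13)·ln(0.13) = 0.26523
  −(0.66)·ln(0.66) = 0.27424
  −(0.21)·ln(0.21) = 0.32774
Sum: 0.26523 + 0.27424 + 0.32774 = 0.8672 nats.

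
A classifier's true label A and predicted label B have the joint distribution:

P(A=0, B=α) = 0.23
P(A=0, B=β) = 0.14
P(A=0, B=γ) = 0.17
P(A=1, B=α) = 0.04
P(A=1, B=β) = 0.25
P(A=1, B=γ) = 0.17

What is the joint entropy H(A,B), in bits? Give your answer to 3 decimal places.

2.440 bits

H(A,B) = −Σ p(x,y)·log₂ p(x,y) over all 6 cells.
  cell (0,α): −0.23·log₂0.23 = 0.4877
  cell (0,β): −0.14·log₂0.14 = 0.3971
  cell (0,γ): −0.17·log₂0.17 = 0.4346
  cell (1,α): −0.04·log₂0.04 = 0.1858
  cell (1,β): −0.25·log₂0.25 = 0.5000
  cell (1,γ): −0.17·log₂0.17 = 0.4346
Sum = 2.440 bits.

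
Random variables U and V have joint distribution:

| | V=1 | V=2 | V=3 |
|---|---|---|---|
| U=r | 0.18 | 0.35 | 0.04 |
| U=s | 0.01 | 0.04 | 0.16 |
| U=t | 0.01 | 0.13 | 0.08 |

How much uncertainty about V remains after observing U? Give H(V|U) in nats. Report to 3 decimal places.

Marginals: p(U) = (0.5700, 0.2100, 0.2200), p(V) = (0.2000, 0.5200, 0.2800).
H(V|U) = Σ p(U) · H(V|U=·).
  U=r: p=0.5700, H(V|U=r) = 0.8499
  U=s: p=0.2100, H(V|U=s) = 0.6680
  U=t: p=0.2200, H(V|U=t) = 0.8192
Weighted sum = 0.805 nats.

0.805 nats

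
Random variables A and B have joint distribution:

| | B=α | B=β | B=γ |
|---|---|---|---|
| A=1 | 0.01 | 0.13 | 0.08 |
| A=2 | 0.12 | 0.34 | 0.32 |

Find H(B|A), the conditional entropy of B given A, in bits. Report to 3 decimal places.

Chain rule: H(B|A) = H(A,B) − H(A).
Marginals: p(A) = (0.2200, 0.7800), p(B) = (0.1300, 0.4700, 0.4000).
H(A,B) = 2.1629 bits; H(A) = 0.7602 bits.
H(B|A) = 2.1629 − 0.7602 = 1.403 bits.

1.403 bits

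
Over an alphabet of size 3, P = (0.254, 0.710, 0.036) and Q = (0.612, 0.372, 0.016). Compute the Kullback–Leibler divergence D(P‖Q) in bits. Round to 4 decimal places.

D(P‖Q) = Σ p·log₂(p/q).
  0.254·log₂(0.254/0.612) = -0.32225
  0.710·log₂(0.710/0.372) = 0.66209
  0.036·log₂(0.036/0.016) = 0.04212
D(P‖Q) = 0.3820 bits.

0.3820 bits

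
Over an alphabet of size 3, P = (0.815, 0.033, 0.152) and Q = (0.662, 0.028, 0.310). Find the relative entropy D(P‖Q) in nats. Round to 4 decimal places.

0.0665 nats

D(P‖Q) = Σ p·ln(p/q).
  0.815·ln(0.815/0.662) = 0.16946
  0.033·ln(0.033/0.028) = 0.00542
  0.152·ln(0.152/0.310) = -0.10833
D(P‖Q) = 0.0665 nats.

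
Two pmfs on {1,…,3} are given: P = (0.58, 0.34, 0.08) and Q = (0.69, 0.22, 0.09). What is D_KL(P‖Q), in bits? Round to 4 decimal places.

D(P‖Q) = Σ p·log₂(p/q).
  0.58·log₂(0.58/0.69) = -0.14532
  0.34·log₂(0.34/0.22) = 0.21353
  0.08·log₂(0.08/0.09) = -0.01359
D(P‖Q) = 0.0546 bits.

0.0546 bits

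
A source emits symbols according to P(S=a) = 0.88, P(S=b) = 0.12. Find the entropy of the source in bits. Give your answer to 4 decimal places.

H(S) = −Σ p·log₂ p.
  −(0.88)·log₂(0.88) = 0.16229
  −(0.12)·log₂(0.12) = 0.36707
Sum: 0.16229 + 0.36707 = 0.5294 bits.

0.5294 bits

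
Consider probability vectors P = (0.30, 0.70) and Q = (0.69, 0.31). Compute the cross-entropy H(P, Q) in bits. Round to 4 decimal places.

H(P,Q) = −Σ p·log₂ q.
  −0.30·log₂(0.69) = 0.16060
  −0.70·log₂(0.31) = 1.18276
H(P,Q) = 1.3434 bits.

1.3434 bits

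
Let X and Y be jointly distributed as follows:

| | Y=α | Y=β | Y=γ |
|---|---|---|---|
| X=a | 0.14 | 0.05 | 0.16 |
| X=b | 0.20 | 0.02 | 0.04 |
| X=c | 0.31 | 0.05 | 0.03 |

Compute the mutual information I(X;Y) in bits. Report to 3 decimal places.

Marginals: p(X) = (0.3500, 0.2600, 0.3900), p(Y) = (0.6500, 0.1200, 0.2300).
I(X;Y) = Σ p(x,y)·log₂[p(x,y)/(p(x)p(y))].
  (a,α): 0.14·log₂(0.6154) = -0.0981
  (a,β): 0.05·log₂(1.1905) = 0.0126
  (a,γ): 0.16·log₂(1.9876) = 0.1586
  (b,α): 0.20·log₂(1.1834) = 0.0486
  (b,β): 0.02·log₂(0.6410) = -0.0128
  (b,γ): 0.04·log₂(0.6689) = -0.0232
  (c,α): 0.31·log₂(1.2229) = 0.0900
  (c,β): 0.05·log₂(1.0684) = 0.0048
  (c,γ): 0.03·log₂(0.3344) = -0.0474
Sum = 0.133 bits.

0.133 bits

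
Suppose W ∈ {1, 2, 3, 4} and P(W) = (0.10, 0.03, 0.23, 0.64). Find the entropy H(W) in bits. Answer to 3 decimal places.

1.384 bits

H(W) = −Σ p·log₂ p.
  −(0.10)·log₂(0.10) = 0.3322
  −(0.03)·log₂(0.03) = 0.1518
  −(0.23)·log₂(0.23) = 0.4877
  −(0.64)·log₂(0.64) = 0.4121
Sum: 0.3322 + 0.1518 + 0.4877 + 0.4121 = 1.384 bits.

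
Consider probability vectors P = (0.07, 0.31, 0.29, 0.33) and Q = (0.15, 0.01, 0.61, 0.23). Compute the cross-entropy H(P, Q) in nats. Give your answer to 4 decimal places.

H(P,Q) = −Σ p·ln q.
  −0.07·ln(0.15) = 0.13280
  −0.31·ln(0.01) = 1.42760
  −0.29·ln(0.61) = 0.14335
  −0.33·ln(0.23) = 0.48499
H(P,Q) = 2.1887 nats.

2.1887 nats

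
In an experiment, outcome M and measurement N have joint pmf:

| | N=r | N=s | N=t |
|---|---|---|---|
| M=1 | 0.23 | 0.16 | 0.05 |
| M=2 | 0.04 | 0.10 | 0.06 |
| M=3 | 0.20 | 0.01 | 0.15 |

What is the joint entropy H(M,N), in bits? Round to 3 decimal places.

2.830 bits

H(M,N) = −Σ p(x,y)·log₂ p(x,y) over all 9 cells.
  cell (1,r): −0.23·log₂0.23 = 0.4877
  cell (1,s): −0.16·log₂0.16 = 0.4230
  cell (1,t): −0.05·log₂0.05 = 0.2161
  cell (2,r): −0.04·log₂0.04 = 0.1858
  cell (2,s): −0.10·log₂0.10 = 0.3322
  cell (2,t): −0.06·log₂0.06 = 0.2435
  cell (3,r): −0.20·log₂0.20 = 0.4644
  cell (3,s): −0.01·log₂0.01 = 0.0664
  cell (3,t): −0.15·log₂0.15 = 0.4105
Sum = 2.830 bits.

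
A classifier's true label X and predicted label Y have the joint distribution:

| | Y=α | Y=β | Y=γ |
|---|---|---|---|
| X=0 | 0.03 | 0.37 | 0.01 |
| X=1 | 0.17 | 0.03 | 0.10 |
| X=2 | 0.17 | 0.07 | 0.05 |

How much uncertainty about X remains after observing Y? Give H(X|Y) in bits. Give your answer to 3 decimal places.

Marginals: p(X) = (0.4100, 0.3000, 0.2900), p(Y) = (0.3700, 0.4700, 0.1600).
H(X|Y) = Σ p(Y) · H(X|Y=·).
  Y=α: p=0.3700, H(X|Y=α) = 1.3249
  Y=β: p=0.4700, H(X|Y=β) = 0.9342
  Y=γ: p=0.1600, H(X|Y=γ) = 1.1982
Weighted sum = 1.121 bits.

1.121 bits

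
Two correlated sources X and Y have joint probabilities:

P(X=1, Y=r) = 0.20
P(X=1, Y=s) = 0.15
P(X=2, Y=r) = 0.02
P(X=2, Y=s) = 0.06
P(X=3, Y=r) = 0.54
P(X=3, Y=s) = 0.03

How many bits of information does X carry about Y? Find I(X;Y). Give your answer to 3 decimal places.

Marginals: p(X) = (0.3500, 0.0800, 0.5700), p(Y) = (0.7600, 0.2400).
I(X;Y) = Σ p(x,y)·log₂[p(x,y)/(p(x)p(y))].
  (1,r): 0.20·log₂(0.7519) = -0.0823
  (1,s): 0.15·log₂(1.7857) = 0.1255
  (2,r): 0.02·log₂(0.3289) = -0.0321
  (2,s): 0.06·log₂(3.1250) = 0.0986
  (3,r): 0.54·log₂(1.2465) = 0.1717
  (3,s): 0.03·log₂(0.2193) = -0.0657
Sum = 0.216 bits.

0.216 bits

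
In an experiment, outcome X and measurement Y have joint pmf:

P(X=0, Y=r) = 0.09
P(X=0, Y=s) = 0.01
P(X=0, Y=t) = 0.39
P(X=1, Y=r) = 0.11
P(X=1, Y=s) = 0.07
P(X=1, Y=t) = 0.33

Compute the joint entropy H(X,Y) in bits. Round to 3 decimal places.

2.056 bits

H(X,Y) = −Σ p(x,y)·log₂ p(x,y) over all 6 cells.
  cell (0,r): −0.09·log₂0.09 = 0.3127
  cell (0,s): −0.01·log₂0.01 = 0.0664
  cell (0,t): −0.39·log₂0.39 = 0.5298
  cell (1,r): −0.11·log₂0.11 = 0.3503
  cell (1,s): −0.07·log₂0.07 = 0.2686
  cell (1,t): −0.33·log₂0.33 = 0.5278
Sum = 2.056 bits.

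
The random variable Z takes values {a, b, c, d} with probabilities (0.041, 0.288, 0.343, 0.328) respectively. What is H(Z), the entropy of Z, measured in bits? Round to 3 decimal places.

1.763 bits

H(Z) = −Σ p·log₂ p.
  −(0.041)·log₂(0.041) = 0.1889
  −(0.288)·log₂(0.288) = 0.5172
  −(0.343)·log₂(0.343) = 0.5295
  −(0.328)·log₂(0.328) = 0.5275
Sum: 0.1889 + 0.5172 + 0.5295 + 0.5275 = 1.763 bits.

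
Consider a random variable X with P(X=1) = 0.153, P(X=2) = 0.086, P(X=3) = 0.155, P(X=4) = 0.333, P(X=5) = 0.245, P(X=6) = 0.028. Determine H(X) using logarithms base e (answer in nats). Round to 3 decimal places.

H(X) = −Σ p·ln p.
  −(0.153)·ln(0.153) = 0.2872
  −(0.086)·ln(0.086) = 0.2110
  −(0.155)·ln(0.155) = 0.2890
  −(0.333)·ln(0.333) = 0.3662
  −(0.245)·ln(0.245) = 0.3446
  −(0.028)·ln(0.028) = 0.1001
Sum: 0.2872 + 0.2110 + 0.2890 + 0.3662 + 0.3446 + 0.1001 = 1.598 nats.

1.598 nats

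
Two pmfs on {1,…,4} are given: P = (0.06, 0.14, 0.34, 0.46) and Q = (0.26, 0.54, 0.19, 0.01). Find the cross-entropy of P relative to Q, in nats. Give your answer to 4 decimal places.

2.8501 nats

H(P,Q) = −Σ p·ln q.
  −0.06·ln(0.26) = 0.08082
  −0.14·ln(0.54) = 0.08627
  −0.34·ln(0.19) = 0.56465
  −0.46·ln(0.01) = 2.11838
H(P,Q) = 2.8501 nats.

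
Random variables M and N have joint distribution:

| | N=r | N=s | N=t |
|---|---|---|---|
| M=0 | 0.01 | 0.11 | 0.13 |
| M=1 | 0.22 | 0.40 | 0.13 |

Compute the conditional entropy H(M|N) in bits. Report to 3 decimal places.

0.703 bits

Chain rule: H(M|N) = H(M,N) − H(N).
Marginals: p(M) = (0.2500, 0.7500), p(N) = (0.2300, 0.5100, 0.2600).
H(M,N) = 2.1914 bits; H(N) = 1.4884 bits.
H(M|N) = 2.1914 − 1.4884 = 0.703 bits.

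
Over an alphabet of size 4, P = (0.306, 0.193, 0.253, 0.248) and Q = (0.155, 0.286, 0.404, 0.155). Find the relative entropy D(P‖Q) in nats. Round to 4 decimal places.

D(P‖Q) = Σ p·ln(p/q).
  0.306·ln(0.306/0.155) = 0.20813
  0.193·ln(0.193/0.286) = -0.07591
  0.253·ln(0.253/0.404) = -0.11841
  0.248·ln(0.248/0.155) = 0.11656
D(P‖Q) = 0.1304 nats.

0.1304 nats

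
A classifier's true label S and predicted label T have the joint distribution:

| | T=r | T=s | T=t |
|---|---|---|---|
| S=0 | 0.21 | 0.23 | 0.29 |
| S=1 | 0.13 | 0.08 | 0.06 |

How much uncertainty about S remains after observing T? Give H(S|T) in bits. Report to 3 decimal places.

0.813 bits

Marginals: p(S) = (0.7300, 0.2700), p(T) = (0.3400, 0.3100, 0.3500).
H(S|T) = Σ p(T) · H(S|T=·).
  T=r: p=0.3400, H(S|T=r) = 0.9597
  T=s: p=0.3100, H(S|T=s) = 0.8238
  T=t: p=0.3500, H(S|T=t) = 0.6610
Weighted sum = 0.813 bits.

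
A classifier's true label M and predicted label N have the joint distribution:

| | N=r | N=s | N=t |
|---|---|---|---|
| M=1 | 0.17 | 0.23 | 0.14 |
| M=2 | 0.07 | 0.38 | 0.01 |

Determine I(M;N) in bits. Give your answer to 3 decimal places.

0.150 bits

Marginals: p(M) = (0.5400, 0.4600), p(N) = (0.2400, 0.6100, 0.1500).
I(M;N) = Σ p(x,y)·log₂[p(x,y)/(p(x)p(y))].
  (1,r): 0.17·log₂(1.3117) = 0.0665
  (1,s): 0.23·log₂(0.6982) = -0.1192
  (1,t): 0.14·log₂(1.7284) = 0.1105
  (2,r): 0.07·log₂(0.6341) = -0.0460
  (2,s): 0.38·log₂(1.3542) = 0.1662
  (2,t): 0.01·log₂(0.1449) = -0.0279
Sum = 0.150 bits.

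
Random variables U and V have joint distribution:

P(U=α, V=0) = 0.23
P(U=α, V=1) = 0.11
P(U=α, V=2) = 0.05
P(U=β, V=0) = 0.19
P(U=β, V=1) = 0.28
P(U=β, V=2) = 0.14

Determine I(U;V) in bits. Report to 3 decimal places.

Marginals: p(U) = (0.3900, 0.6100), p(V) = (0.4200, 0.3900, 0.1900).
I(U;V) = H(U) + H(V) − H(U,V).
H(U) = 0.9648, H(V) = 1.5107, H(U,V) = 2.4206.
I(U;V) = 0.9648 + 1.5107 − 2.4206 = 0.055 bits.

0.055 bits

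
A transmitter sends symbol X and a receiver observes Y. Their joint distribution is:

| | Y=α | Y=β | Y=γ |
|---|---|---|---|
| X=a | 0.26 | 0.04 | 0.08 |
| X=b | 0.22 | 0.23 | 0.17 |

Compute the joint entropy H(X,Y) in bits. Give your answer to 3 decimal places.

2.385 bits

H(X,Y) = −Σ p(x,y)·log₂ p(x,y) over all 6 cells.
  cell (a,α): −0.26·log₂0.26 = 0.5053
  cell (a,β): −0.04·log₂0.04 = 0.1858
  cell (a,γ): −0.08·log₂0.08 = 0.2915
  cell (b,α): −0.22·log₂0.22 = 0.4806
  cell (b,β): −0.23·log₂0.23 = 0.4877
  cell (b,γ): −0.17·log₂0.17 = 0.4346
Sum = 2.385 bits.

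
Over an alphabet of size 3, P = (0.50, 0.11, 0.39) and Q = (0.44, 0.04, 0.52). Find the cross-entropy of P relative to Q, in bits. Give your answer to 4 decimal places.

1.4710 bits

H(P,Q) = −Σ p·log₂ q.
  −0.50·log₂(0.44) = 0.59221
  −0.11·log₂(0.04) = 0.51082
  −0.39·log₂(0.52) = 0.36793
H(P,Q) = 1.4710 bits.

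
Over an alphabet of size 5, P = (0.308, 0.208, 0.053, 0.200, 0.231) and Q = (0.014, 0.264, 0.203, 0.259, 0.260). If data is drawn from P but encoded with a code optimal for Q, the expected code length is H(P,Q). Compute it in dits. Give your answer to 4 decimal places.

H(P,Q) = −Σ p·log₁₀ q.
  −0.308·log₁₀(0.014) = 0.57099
  −0.208·log₁₀(0.264) = 0.12031
  −0.053·log₁₀(0.203) = 0.03670
  −0.200·log₁₀(0.259) = 0.11734
  −0.231·log₁₀(0.260) = 0.13514
H(P,Q) = 0.9805 dits.

0.9805 dits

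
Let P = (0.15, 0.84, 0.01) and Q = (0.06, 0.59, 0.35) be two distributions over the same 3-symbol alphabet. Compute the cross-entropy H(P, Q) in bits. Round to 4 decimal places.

1.2634 bits

H(P,Q) = −Σ p·log₂ q.
  −0.15·log₂(0.06) = 0.60883
  −0.84·log₂(0.59) = 0.63942
  −0.01·log₂(0.35) = 0.01515
H(P,Q) = 1.2634 bits.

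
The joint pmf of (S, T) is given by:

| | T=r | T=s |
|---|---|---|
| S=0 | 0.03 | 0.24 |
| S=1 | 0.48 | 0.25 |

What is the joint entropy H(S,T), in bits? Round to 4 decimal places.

H(S,T) = −Σ p(x,y)·log₂ p(x,y) over all 4 cells.
  cell (0,r): −0.03·log₂0.03 = 0.15177
  cell (0,s): −0.24·log₂0.24 = 0.49413
  cell (1,r): −0.48·log₂0.48 = 0.50827
  cell (1,s): −0.25·log₂0.25 = 0.50000
Sum = 1.6542 bits.

1.6542 bits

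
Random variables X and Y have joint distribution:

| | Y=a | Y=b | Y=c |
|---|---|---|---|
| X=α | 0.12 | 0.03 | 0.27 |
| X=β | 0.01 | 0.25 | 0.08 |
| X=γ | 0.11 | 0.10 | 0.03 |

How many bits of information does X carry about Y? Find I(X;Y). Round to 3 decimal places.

0.383 bits

Marginals: p(X) = (0.4200, 0.3400, 0.2400), p(Y) = (0.2400, 0.3800, 0.3800).
I(X;Y) = Σ p(x,y)·log₂[p(x,y)/(p(x)p(y))].
  (α,a): 0.12·log₂(1.1905) = 0.0302
  (α,b): 0.03·log₂(0.1880) = -0.0723
  (α,c): 0.27·log₂(1.6917) = 0.2048
  (β,a): 0.01·log₂(0.1225) = -0.0303
  (β,b): 0.25·log₂(1.9350) = 0.2381
  (β,c): 0.08·log₂(0.6192) = -0.0553
  (γ,a): 0.11·log₂(1.9097) = 0.1027
  (γ,b): 0.10·log₂(1.0965) = 0.0133
  (γ,c): 0.03·log₂(0.3289) = -0.0481
Sum = 0.383 bits.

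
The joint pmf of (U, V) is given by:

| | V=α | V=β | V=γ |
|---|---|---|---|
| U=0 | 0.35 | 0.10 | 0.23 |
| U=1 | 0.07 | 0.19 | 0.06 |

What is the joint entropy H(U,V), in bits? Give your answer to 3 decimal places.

2.317 bits

H(U,V) = −Σ p(x,y)·log₂ p(x,y) over all 6 cells.
  cell (0,α): −0.35·log₂0.35 = 0.5301
  cell (0,β): −0.10·log₂0.10 = 0.3322
  cell (0,γ): −0.23·log₂0.23 = 0.4877
  cell (1,α): −0.07·log₂0.07 = 0.2686
  cell (1,β): −0.19·log₂0.19 = 0.4552
  cell (1,γ): −0.06·log₂0.06 = 0.2435
Sum = 2.317 bits.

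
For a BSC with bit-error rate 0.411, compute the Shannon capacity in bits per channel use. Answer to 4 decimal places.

Binary symmetric channel: C = 1 − h₂(ε) where h₂ is the binary entropy function.
h₂(0.411) = −0.411·log₂0.411 − 0.589·log₂0.589 = 0.9770.
C = 1 − 0.9770 = 0.0230 bits per channel use.

0.0230 bits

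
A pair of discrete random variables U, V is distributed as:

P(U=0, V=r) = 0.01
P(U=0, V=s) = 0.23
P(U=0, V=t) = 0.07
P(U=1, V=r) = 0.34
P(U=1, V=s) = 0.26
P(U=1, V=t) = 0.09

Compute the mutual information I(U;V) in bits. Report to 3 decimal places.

Marginals: p(U) = (0.3100, 0.6900), p(V) = (0.3500, 0.4900, 0.1600).
I(U;V) = H(U) + H(V) − H(U,V).
H(U) = 0.8932, H(V) = 1.4574, H(U,V) = 2.1698.
I(U;V) = 0.8932 + 1.4574 − 2.1698 = 0.181 bits.

0.181 bits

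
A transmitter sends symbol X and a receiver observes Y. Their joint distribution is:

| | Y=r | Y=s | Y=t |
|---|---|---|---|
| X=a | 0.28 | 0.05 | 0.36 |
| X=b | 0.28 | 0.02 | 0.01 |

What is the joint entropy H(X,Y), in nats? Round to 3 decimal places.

H(X,Y) = −Σ p(x,y)·ln p(x,y) over all 6 cells.
  cell (a,r): −0.28·ln0.28 = 0.3564
  cell (a,s): −0.05·ln0.05 = 0.1498
  cell (a,t): −0.36·ln0.36 = 0.3678
  cell (b,r): −0.28·ln0.28 = 0.3564
  cell (b,s): −0.02·ln0.02 = 0.0782
  cell (b,t): −0.01·ln0.01 = 0.0461
Sum = 1.355 nats.

1.355 nats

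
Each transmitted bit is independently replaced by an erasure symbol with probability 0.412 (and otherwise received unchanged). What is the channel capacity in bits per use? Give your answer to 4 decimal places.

Binary erasure channel: capacity C = 1 − ε.
C = 1 − 0.412 = 0.5880 bits per channel use.

0.5880 bits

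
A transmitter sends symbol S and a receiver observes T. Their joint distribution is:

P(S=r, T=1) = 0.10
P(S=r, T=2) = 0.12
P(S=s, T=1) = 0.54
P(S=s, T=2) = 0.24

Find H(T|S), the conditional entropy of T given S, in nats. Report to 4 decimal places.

Marginals: p(S) = (0.2200, 0.7800), p(T) = (0.6400, 0.3600).
H(T|S) = Σ p(S) · H(T|S=·).
  S=r: p=0.2200, H(T|S=r) = 0.6890
  S=s: p=0.7800, H(T|S=s) = 0.6172
Weighted sum = 0.6330 nats.

0.6330 nats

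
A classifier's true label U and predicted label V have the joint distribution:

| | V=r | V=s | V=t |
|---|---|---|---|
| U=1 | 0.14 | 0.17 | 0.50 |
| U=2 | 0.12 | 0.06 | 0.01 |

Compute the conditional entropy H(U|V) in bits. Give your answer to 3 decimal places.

Marginals: p(U) = (0.8100, 0.1900), p(V) = (0.2600, 0.2300, 0.5100).
H(U|V) = Σ p(V) · H(U|V=·).
  V=r: p=0.2600, H(U|V=r) = 0.9957
  V=s: p=0.2300, H(U|V=s) = 0.8281
  V=t: p=0.5100, H(U|V=t) = 0.1392
Weighted sum = 0.520 bits.

0.520 bits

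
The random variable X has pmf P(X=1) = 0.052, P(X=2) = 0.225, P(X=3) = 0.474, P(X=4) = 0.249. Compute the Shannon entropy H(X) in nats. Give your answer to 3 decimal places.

H(X) = −Σ p·ln p.
  −(0.052)·ln(0.052) = 0.1537
  −(0.225)·ln(0.225) = 0.3356
  −(0.474)·ln(0.474) = 0.3539
  −(0.249)·ln(0.249) = 0.3462
Sum: 0.1537 + 0.3356 + 0.3539 + 0.3462 = 1.189 nats.

1.189 nats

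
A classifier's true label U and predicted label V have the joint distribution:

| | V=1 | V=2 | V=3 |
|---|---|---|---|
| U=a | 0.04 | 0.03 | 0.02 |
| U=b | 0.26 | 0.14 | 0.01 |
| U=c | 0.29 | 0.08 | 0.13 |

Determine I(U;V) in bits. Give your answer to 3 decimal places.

0.101 bits

Marginals: p(U) = (0.0900, 0.4100, 0.5000), p(V) = (0.5900, 0.2500, 0.1600).
I(U;V) = Σ p(x,y)·log₂[p(x,y)/(p(x)p(y))].
  (a,1): 0.04·log₂(0.7533) = -0.0163
  (a,2): 0.03·log₂(1.3333) = 0.0125
  (a,3): 0.02·log₂(1.3889) = 0.0095
  (b,1): 0.26·log₂(1.0748) = 0.0271
  (b,2): 0.14·log₂(1.3659) = 0.0630
  (b,3): 0.01·log₂(0.1524) = -0.0271
  (c,1): 0.29·log₂(0.9831) = -0.0072
  (c,2): 0.08·log₂(0.6400) = -0.0515
  (c,3): 0.13·log₂(1.6250) = 0.0911
Sum = 0.101 bits.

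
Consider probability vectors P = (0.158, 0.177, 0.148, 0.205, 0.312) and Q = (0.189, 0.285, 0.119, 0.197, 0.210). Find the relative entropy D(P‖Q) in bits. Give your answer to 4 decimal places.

0.0741 bits

D(P‖Q) = Σ p·log₂(p/q).
  0.158·log₂(0.158/0.189) = -0.04084
  0.177·log₂(0.177/0.285) = -0.12164
  0.148·log₂(0.148/0.119) = 0.04657
  0.205·log₂(0.205/0.197) = 0.01177
  0.312·log₂(0.312/0.210) = 0.17820
D(P‖Q) = 0.0741 bits.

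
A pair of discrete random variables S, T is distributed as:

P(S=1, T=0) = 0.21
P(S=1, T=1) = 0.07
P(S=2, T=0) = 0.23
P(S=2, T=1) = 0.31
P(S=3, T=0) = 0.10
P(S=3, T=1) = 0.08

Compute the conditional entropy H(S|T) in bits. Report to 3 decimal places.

Chain rule: H(S|T) = H(S,T) − H(T).
Marginals: p(S) = (0.2800, 0.5400, 0.1800), p(T) = (0.5400, 0.4600).
H(S,T) = 2.3765 bits; H(T) = 0.9954 bits.
H(S|T) = 2.3765 − 0.9954 = 1.381 bits.

1.381 bits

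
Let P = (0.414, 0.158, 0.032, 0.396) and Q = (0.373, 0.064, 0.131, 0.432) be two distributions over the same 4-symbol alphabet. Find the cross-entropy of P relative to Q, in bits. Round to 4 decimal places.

1.7890 bits

H(P,Q) = −Σ p·log₂ q.
  −0.414·log₂(0.373) = 0.58902
  −0.158·log₂(0.064) = 0.62659
  −0.032·log₂(0.131) = 0.09384
  −0.396·log₂(0.432) = 0.47952
H(P,Q) = 1.7890 bits.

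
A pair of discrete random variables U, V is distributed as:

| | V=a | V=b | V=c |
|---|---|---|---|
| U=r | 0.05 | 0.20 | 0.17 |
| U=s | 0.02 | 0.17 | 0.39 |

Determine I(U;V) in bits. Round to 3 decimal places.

Marginals: p(U) = (0.4200, 0.5800), p(V) = (0.0700, 0.3700, 0.5600).
I(U;V) = H(U) + H(V) − H(U,V).
H(U) = 0.9815, H(V) = 1.2677, H(U,V) = 2.1923.
I(U;V) = 0.9815 + 1.2677 − 2.1923 = 0.057 bits.

0.057 bits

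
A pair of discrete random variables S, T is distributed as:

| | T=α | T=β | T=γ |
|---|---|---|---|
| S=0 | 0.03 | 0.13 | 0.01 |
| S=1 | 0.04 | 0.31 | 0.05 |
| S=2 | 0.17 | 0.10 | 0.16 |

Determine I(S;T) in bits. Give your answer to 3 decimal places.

0.225 bits

Marginals: p(S) = (0.1700, 0.4000, 0.4300), p(T) = (0.2400, 0.5400, 0.2200).
I(S;T) = Σ p(x,y)·log₂[p(x,y)/(p(x)p(y))].
  (0,α): 0.03·log₂(0.7353) = -0.0133
  (0,β): 0.13·log₂(1.4161) = 0.0653
  (0,γ): 0.01·log₂(0.2674) = -0.0190
  (1,α): 0.04·log₂(0.4167) = -0.0505
  (1,β): 0.31·log₂(1.4352) = 0.1616
  (1,γ): 0.05·log₂(0.5682) = -0.0408
  (2,α): 0.17·log₂(1.6473) = 0.1224
  (2,β): 0.10·log₂(0.4307) = -0.1215
  (2,γ): 0.16·log₂(1.6913) = 0.1213
Sum = 0.225 bits.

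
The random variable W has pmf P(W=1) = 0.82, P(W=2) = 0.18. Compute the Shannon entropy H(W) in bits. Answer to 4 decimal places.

0.6801 bits

H(W) = −Σ p·log₂ p.
  −(0.82)·log₂(0.82) = 0.23477
  −(0.18)·log₂(0.18) = 0.44531
Sum: 0.23477 + 0.44531 = 0.6801 bits.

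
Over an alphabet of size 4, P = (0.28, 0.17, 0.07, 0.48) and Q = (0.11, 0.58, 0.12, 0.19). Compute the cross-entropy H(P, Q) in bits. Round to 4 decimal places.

H(P,Q) = −Σ p·log₂ q.
  −0.28·log₂(0.11) = 0.89164
  −0.17·log₂(0.58) = 0.13360
  −0.07·log₂(0.12) = 0.21412
  −0.48·log₂(0.19) = 1.15005
H(P,Q) = 2.3894 bits.

2.3894 bits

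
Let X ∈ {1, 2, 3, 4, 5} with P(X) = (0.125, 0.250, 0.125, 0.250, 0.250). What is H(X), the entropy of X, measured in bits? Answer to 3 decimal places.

H(X) = −Σ p·log₂ p.
  −(0.125)·log₂(0.125) = 0.3750
  −(0.250)·log₂(0.250) = 0.5000
  −(0.125)·log₂(0.125) = 0.3750
  −(0.250)·log₂(0.250) = 0.5000
  −(0.250)·log₂(0.250) = 0.5000
Sum: 0.3750 + 0.5000 + 0.3750 + 0.5000 + 0.5000 = 2.250 bits.

2.250 bits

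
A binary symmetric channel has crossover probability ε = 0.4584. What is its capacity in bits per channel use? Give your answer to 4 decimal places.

Binary symmetric channel: C = 1 − h₂(ε) where h₂ is the binary entropy function.
h₂(0.4584) = −0.4584·log₂0.4584 − 0.5416·log₂0.5416 = 0.9950.
C = 1 − 0.9950 = 0.0050 bits per channel use.

0.0050 bits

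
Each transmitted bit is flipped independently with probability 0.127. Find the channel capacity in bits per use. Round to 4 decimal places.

0.4508 bits

Binary symmetric channel: C = 1 − h₂(ε) where h₂ is the binary entropy function.
h₂(0.127) = −0.127·log₂0.127 − 0.873·log₂0.873 = 0.5492.
C = 1 − 0.5492 = 0.4508 bits per channel use.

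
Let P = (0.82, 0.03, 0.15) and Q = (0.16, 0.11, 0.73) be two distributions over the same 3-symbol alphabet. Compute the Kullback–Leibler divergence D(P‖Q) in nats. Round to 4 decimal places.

D(P‖Q) = Σ p·ln(p/q).
  0.82·ln(0.82/0.16) = 1.33999
  0.03·ln(0.03/0.11) = -0.03898
  0.15·ln(0.15/0.73) = -0.23736
D(P‖Q) = 1.0636 nats.

1.0636 nats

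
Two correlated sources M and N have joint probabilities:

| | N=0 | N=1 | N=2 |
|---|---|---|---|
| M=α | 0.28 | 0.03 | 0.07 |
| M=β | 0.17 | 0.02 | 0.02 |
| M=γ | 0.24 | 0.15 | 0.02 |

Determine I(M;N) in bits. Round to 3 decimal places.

0.102 bits

Marginals: p(M) = (0.3800, 0.2100, 0.4100), p(N) = (0.6900, 0.2000, 0.1100).
I(M;N) = H(M) + H(N) − H(M,N).
H(M) = 1.5307, H(N) = 1.1841, H(M,N) = 2.6124.
I(M;N) = 1.5307 + 1.1841 − 2.6124 = 0.102 bits.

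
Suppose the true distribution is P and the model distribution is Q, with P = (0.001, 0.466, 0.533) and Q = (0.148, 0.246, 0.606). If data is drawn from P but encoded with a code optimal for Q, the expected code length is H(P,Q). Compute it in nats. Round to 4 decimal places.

H(P,Q) = −Σ p·ln q.
  −0.001·ln(0.148) = 0.00191
  −0.466·ln(0.246) = 0.65353
  −0.533·ln(0.606) = 0.26697
H(P,Q) = 0.9224 nats.

0.9224 nats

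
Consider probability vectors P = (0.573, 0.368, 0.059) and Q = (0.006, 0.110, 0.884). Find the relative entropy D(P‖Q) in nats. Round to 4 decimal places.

2.8971 nats

D(P‖Q) = Σ p·ln(p/q).
  0.573·ln(0.573/0.006) = 2.61238
  0.368·ln(0.368/0.110) = 0.44440
  0.059·ln(0.059/0.884) = -0.15971
D(P‖Q) = 2.8971 nats.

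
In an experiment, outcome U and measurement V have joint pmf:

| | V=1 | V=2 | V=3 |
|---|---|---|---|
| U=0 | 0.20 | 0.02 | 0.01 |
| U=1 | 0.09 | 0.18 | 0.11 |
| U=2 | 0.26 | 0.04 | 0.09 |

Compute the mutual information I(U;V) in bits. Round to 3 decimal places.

0.234 bits

Marginals: p(U) = (0.2300, 0.3800, 0.3900), p(V) = (0.5500, 0.2400, 0.2100).
I(U;V) = H(U) + H(V) − H(U,V).
H(U) = 1.5479, H(V) = 1.4413, H(U,V) = 2.7556.
I(U;V) = 1.5479 + 1.4413 − 2.7556 = 0.234 bits.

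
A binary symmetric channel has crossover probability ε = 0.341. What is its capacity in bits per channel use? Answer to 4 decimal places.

Binary symmetric channel: C = 1 − h₂(ε) where h₂ is the binary entropy function.
h₂(0.341) = −0.341·log₂0.341 − 0.659·log₂0.659 = 0.9258.
C = 1 − 0.9258 = 0.0742 bits per channel use.

0.0742 bits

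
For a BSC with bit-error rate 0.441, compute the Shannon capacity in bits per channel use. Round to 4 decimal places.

Binary symmetric channel: C = 1 − h₂(ε) where h₂ is the binary entropy function.
h₂(0.441) = −0.441·log₂0.441 − 0.559·log₂0.559 = 0.9899.
C = 1 − 0.9899 = 0.0101 bits per channel use.

0.0101 bits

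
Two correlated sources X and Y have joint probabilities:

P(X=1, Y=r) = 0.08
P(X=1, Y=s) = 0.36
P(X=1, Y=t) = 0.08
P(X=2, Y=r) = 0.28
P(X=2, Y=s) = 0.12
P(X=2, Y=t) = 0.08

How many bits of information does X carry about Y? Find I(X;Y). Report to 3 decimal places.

Marginals: p(X) = (0.5200, 0.4800), p(Y) = (0.3600, 0.4800, 0.1600).
I(X;Y) = H(X) + H(Y) − H(X,Y).
H(X) = 0.9988, H(Y) = 1.4619, H(X,Y) = 2.2864.
I(X;Y) = 0.9988 + 1.4619 − 2.2864 = 0.174 bits.

0.174 bits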